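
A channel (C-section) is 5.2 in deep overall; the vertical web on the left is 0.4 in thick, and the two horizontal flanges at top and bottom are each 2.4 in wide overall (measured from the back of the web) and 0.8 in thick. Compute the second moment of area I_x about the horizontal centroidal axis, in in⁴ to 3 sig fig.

I_x ≈ 20.3 in⁴

Decompose the section into non-overlapping parts with the origin at the bottom-left of its bounding rectangle.
Web: 0.4 × 5.2, A = 2.08 in², y = 2.6 in, Ī = 4.6869 in⁴.
Top flange (beyond web): 2 × 0.8, A = 1.6 in², y = 4.8 in, Ī = 0.085333 in⁴.
Bottom flange (beyond web): 2 × 0.8, A = 1.6 in², y = 0.4 in, Ī = 0.085333 in⁴.
By symmetry the centroid is at mid-height, ȳ = 2.6 in.
Transfer each piece to the horizontal centroidal axis using Ī + A·d² with d = y − 2.6:
  web: d = 0 in → contributes +4.6869 in⁴
  top flange (beyond web): d = 2.2 in → contributes +7.8293 in⁴
  bottom flange (beyond web): d = -2.2 in → contributes +7.8293 in⁴
Total I = 20.346 in⁴.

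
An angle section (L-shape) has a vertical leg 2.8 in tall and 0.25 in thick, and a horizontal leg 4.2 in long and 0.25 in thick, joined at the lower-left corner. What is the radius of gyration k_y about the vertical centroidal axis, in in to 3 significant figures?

k_y ≈ 1.35 in

Split into non-overlapping primitives; take the origin at the lower-left of the bounding box.
Vertical leg: 0.25 × 2.8, A = 0.7 in², x = 0.125 in, Ī = 0.0036458 in⁴.
Horizontal leg (remainder): 3.95 × 0.25, A = 0.9875 in², x = 2.225 in, Ī = 1.284 in⁴.
Centroid: x̄ = ΣA·x / ΣA = 1.3539 in.
Transfer each piece to the vertical centroidal axis using Ī + A·d² with d = x − 1.3539:
  vertical leg: d = -1.2289 in → contributes +1.0608 in⁴
  horizontal leg (remainder): d = 0.87111 in → contributes +2.0333 in⁴
Total I = 3.0941 in⁴.
Radius of gyration: k = √(I/A) = √(3.0941 / 1.6875) = 1.3541 in.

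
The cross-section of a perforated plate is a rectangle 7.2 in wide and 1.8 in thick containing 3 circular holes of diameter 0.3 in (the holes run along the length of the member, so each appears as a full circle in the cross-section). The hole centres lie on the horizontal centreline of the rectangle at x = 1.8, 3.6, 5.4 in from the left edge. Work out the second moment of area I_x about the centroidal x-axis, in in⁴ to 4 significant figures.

Decompose the section into non-overlapping parts with the origin at the bottom-left of its bounding rectangle.
Plate: 7.2 × 1.8, A = 12.96 in², y = 0.9 in, Ī = 3.4992 in⁴.
Hole 1 (subtracted): ⌀0.3, A = 0.0706858 in², y = 0.9 in, Ī = 0.000397608 in⁴.
Hole 2 (subtracted): ⌀0.3, A = 0.0706858 in², y = 0.9 in, Ī = 0.000397608 in⁴.
Hole 3 (subtracted): ⌀0.3, A = 0.0706858 in², y = 0.9 in, Ī = 0.000397608 in⁴.
By symmetry the centroid is at mid-height, ȳ = 0.9 in.
All pieces are centred on the centroidal x-axis, so I = ΣĪ (holes subtracted) = 3.49801 in⁴.

I_x ≈ 3.498 in⁴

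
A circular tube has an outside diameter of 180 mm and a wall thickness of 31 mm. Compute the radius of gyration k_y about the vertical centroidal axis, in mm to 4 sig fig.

Decompose the section into non-overlapping parts with the origin at the bottom-left of its bounding rectangle.
Outer circle: ⌀180, A = 25446.9 mm², x = 90 mm, Ī = 51 529 974 mm⁴.
Bore (subtracted): ⌀118, A = 10935.9 mm², x = 90 mm, Ī = 9 516 953 mm⁴.
By symmetry the centroid is at mid-width, x̄ = 90 mm.
All pieces are centred on the vertical centroidal axis, so I = ΣĪ (holes subtracted) = 42 013 020 mm⁴.
Radius of gyration: k = √(I/A) = √(42 013 020 / 14 511) = 53.8075 mm.

k_y ≈ 53.81 mm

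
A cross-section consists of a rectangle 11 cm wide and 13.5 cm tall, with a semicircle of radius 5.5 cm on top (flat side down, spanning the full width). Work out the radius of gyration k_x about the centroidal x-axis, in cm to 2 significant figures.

Treat the section as a set of non-overlapping primitives; coordinates are from the bounding-box lower-left.
Rectangular body: 11 × 13.5, A = 148.5 cm², y = 6.75 cm, Ī = 2 255 cm⁴.
Semicircular cap: semicircle r = 5.5, A = 47.52 cm², y = 15.83 cm, Ī = 100.4 cm⁴.
Centroid: ȳ = ΣA·y / ΣA = 8.952 cm.
Transfer each piece to the centroidal x-axis using Ī + A·d² with d = y − 8.952:
  rectangular body: d = -2.202 cm → contributes +2 975 cm⁴
  semicircular cap: d = 6.882 cm → contributes +2 351 cm⁴
Total I = 5 326 cm⁴.
Radius of gyration: k = √(I/A) = √(5 326 / 196) = 5.213 cm.

k_x ≈ 5.2 cm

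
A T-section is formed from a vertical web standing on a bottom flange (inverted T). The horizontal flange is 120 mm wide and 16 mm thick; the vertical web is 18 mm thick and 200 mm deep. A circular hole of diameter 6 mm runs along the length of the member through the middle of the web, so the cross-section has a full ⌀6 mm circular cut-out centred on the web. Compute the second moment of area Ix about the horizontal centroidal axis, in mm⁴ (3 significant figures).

Split into non-overlapping primitives; take the origin at the lower-left of the bounding box.
Flange: 120 × 16, A = 1 920 mm², y = 8 mm, Ī = 40 960 mm⁴.
Web: 18 × 200, A = 3 600 mm², y = 116 mm, Ī = 12 000 000 mm⁴.
Hole (subtracted): ⌀6, A = 28.274 mm², y = 116 mm, Ī = 63.617 mm⁴.
Centroid: ȳ = ΣA·y / ΣA = 78.241 mm.
Transfer each piece to the horizontal centroidal axis using Ī + A·d² with d = y − 78.241:
  flange: d = -70.241 mm → contributes +9 513 954 mm⁴
  web: d = 37.759 mm → contributes +17 132 569 mm⁴
  hole: d = 37.759 mm → contributes −40 375 mm⁴
Total I = 26 606 148 mm⁴.

Ix ≈ 2.66 × 10⁷ mm⁴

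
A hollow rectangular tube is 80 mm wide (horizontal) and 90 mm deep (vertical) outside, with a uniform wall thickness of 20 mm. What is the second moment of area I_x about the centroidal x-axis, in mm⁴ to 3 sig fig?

I_x ≈ 4.44 × 10⁶ mm⁴

Break the section into simple shapes (no overlaps), measuring from the bottom-left corner of the bounding box.
Outer rectangle: 80 × 90, A = 7 200 mm², y = 45 mm, Ī = 4 860 000 mm⁴.
Inner void (subtracted): 40 × 50, A = 2 000 mm², y = 45 mm, Ī = 416 667 mm⁴.
By symmetry the centroid is at mid-height, ȳ = 45 mm.
All pieces are centred on the centroidal x-axis, so I = ΣĪ (holes subtracted) = 4 443 333 mm⁴.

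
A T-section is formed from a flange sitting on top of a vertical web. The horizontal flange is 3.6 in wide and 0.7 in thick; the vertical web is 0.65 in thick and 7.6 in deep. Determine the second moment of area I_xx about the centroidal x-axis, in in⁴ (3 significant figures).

I_xx ≈ 52.6 in⁴

Break the section into simple shapes (no overlaps), measuring from the bottom-left corner of the bounding box.
Flange: 3.6 × 0.7, A = 2.52 in², y = 7.95 in, Ī = 0.1029 in⁴.
Web: 0.65 × 7.6, A = 4.94 in², y = 3.8 in, Ī = 23.778 in⁴.
Centroid: ȳ = ΣA·y / ΣA = 5.2019 in.
Transfer each piece to the centroidal x-axis using Ī + A·d² with d = y − 5.2019:
  flange: d = 2.7481 in → contributes +19.134 in⁴
  web: d = -1.4019 in → contributes +33.486 in⁴
Total I = 52.621 in⁴.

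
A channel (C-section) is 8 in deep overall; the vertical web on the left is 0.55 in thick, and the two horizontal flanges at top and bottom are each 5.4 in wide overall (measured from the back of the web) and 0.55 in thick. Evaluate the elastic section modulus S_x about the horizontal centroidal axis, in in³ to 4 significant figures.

Break the section into simple shapes (no overlaps), measuring from the bottom-left corner of the bounding box.
Web: 0.55 × 8, A = 4.4 in², y = 4 in, Ī = 23.4667 in⁴.
Top flange (beyond web): 4.85 × 0.55, A = 2.6675 in², y = 7.725 in, Ī = 0.0672432 in⁴.
Bottom flange (beyond web): 4.85 × 0.55, A = 2.6675 in², y = 0.275 in, Ī = 0.0672432 in⁴.
By symmetry the centroid is at mid-height, ȳ = 4 in.
Transfer each piece to the horizontal centroidal axis using Ī + A·d² with d = y − 4:
  web: d = 0 in → contributes +23.4667 in⁴
  top flange (beyond web): d = 3.725 in → contributes +37.0805 in⁴
  bottom flange (beyond web): d = -3.725 in → contributes +37.0805 in⁴
Total I = 97.6276 in⁴.
Extreme fibre distance c = 4 in; S = I/c = 24.4069 in³.

S_x ≈ 24.41 in³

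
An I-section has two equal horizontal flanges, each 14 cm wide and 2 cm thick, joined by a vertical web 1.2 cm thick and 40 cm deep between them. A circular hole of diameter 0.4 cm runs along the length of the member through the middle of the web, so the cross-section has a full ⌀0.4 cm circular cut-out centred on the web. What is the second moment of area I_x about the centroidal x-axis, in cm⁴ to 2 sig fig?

I_x ≈ 3.1 × 10⁴ cm⁴

Split into non-overlapping primitives; take the origin at the lower-left of the bounding box.
Bottom flange: 14 × 2, A = 28 cm², y = 1 cm, Ī = 9.333 cm⁴.
Web: 1.2 × 40, A = 48 cm², y = 22 cm, Ī = 6 400 cm⁴.
Top flange: 14 × 2, A = 28 cm², y = 43 cm, Ī = 9.333 cm⁴.
Hole (subtracted): ⌀0.4, A = 0.1257 cm², y = 22 cm, Ī = 0.001257 cm⁴.
By symmetry the centroid is at mid-height, ȳ = 22 cm.
Transfer each piece to the centroidal x-axis using Ī + A·d² with d = y − 22:
  bottom flange: d = -21 cm → contributes +12 357 cm⁴
  web: d = 0 cm → contributes +6 400 cm⁴
  top flange: d = 21 cm → contributes +12 357 cm⁴
  hole: d = 0 cm → contributes −0.001257 cm⁴
Total I = 31 115 cm⁴.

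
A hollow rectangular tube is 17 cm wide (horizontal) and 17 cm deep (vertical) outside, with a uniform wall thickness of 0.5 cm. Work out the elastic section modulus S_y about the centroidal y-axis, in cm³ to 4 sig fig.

S_y ≈ 176.3 cm³

Break the section into simple shapes (no overlaps), measuring from the bottom-left corner of the bounding box.
Outer rectangle: 17 × 17, A = 289 cm², x = 8.5 cm, Ī = 6960.08 cm⁴.
Inner void (subtracted): 16 × 16, A = 256 cm², x = 8.5 cm, Ī = 5461.33 cm⁴.
By symmetry the centroid is at mid-width, x̄ = 8.5 cm.
All pieces are centred on the centroidal y-axis, so I = ΣĪ (holes subtracted) = 1498.75 cm⁴.
Extreme fibre distance c = 8.5 cm; S = I/c = 176.324 cm³.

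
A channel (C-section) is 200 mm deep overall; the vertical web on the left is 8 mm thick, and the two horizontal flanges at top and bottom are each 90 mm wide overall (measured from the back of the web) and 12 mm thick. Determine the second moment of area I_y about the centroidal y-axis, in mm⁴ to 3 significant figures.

I_y ≈ 2.90 × 10⁶ mm⁴

Break the section into simple shapes (no overlaps), measuring from the bottom-left corner of the bounding box.
Web: 8 × 200, A = 1 600 mm², x = 4 mm, Ī = 8533.3 mm⁴.
Top flange (beyond web): 82 × 12, A = 984 mm², x = 49 mm, Ī = 551 368 mm⁴.
Bottom flange (beyond web): 82 × 12, A = 984 mm², x = 49 mm, Ī = 551 368 mm⁴.
Centroid: x̄ = ΣA·x / ΣA = 28.821 mm.
Transfer each piece to the centroidal y-axis using Ī + A·d² with d = x − 28.821:
  web: d = -24.821 mm → contributes +994 235 mm⁴
  top flange (beyond web): d = 20.179 mm → contributes +952 060 mm⁴
  bottom flange (beyond web): d = 20.179 mm → contributes +952 060 mm⁴
Total I = 2 898 355 mm⁴.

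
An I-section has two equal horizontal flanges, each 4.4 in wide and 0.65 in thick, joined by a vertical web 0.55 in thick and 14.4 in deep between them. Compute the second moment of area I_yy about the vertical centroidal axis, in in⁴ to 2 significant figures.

I_yy ≈ 9.4 in⁴

Treat the section as a set of non-overlapping primitives; coordinates are from the bounding-box lower-left.
Bottom flange: 4.4 × 0.65, A = 2.86 in², x = 2.2 in, Ī = 4.614 in⁴.
Web: 0.55 × 14.4, A = 7.92 in², x = 2.2 in, Ī = 0.1997 in⁴.
Top flange: 4.4 × 0.65, A = 2.86 in², x = 2.2 in, Ī = 4.614 in⁴.
By symmetry the centroid is at mid-width, x̄ = 2.2 in.
All pieces are centred on the vertical centroidal axis, so I = ΣĪ = 9.428 in⁴.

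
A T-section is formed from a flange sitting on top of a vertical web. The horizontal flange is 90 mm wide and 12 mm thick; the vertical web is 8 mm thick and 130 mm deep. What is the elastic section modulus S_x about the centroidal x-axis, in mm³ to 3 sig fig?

S_x ≈ 4.10 × 10⁴ mm³

Break the section into simple shapes (no overlaps), measuring from the bottom-left corner of the bounding box.
Flange: 90 × 12, A = 1 080 mm², y = 136 mm, Ī = 12 960 mm⁴.
Web: 8 × 130, A = 1 040 mm², y = 65 mm, Ī = 1 464 667 mm⁴.
Centroid: ȳ = ΣA·y / ΣA = 101.17 mm.
Transfer each piece to the centroidal x-axis using Ī + A·d² with d = y − 101.17:
  flange: d = 34.83 mm → contributes +1 323 153 mm⁴
  web: d = -36.17 mm → contributes +2 825 252 mm⁴
Total I = 4 148 406 mm⁴.
Extreme fibre distance c = 101.17 mm; S = I/c = 41 004 mm³.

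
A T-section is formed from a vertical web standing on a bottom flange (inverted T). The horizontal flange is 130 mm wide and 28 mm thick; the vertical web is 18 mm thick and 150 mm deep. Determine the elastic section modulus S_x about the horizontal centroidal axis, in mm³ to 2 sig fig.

S_x ≈ 1.4 × 10⁵ mm³

Decompose the section into non-overlapping parts with the origin at the bottom-left of its bounding rectangle.
Flange: 130 × 28, A = 3 640 mm², y = 14 mm, Ī = 237 813 mm⁴.
Web: 18 × 150, A = 2 700 mm², y = 103 mm, Ī = 5 062 500 mm⁴.
Centroid: ȳ = ΣA·y / ΣA = 51.9 mm.
Transfer each piece to the horizontal centroidal axis using Ī + A·d² with d = y − 51.9:
  flange: d = -37.9 mm → contributes +5 466 955 mm⁴
  web: d = 51.1 mm → contributes +12 112 158 mm⁴
Total I = 17 579 113 mm⁴.
Extreme fibre distance c = 126.1 mm; S = I/c = 139 409 mm³.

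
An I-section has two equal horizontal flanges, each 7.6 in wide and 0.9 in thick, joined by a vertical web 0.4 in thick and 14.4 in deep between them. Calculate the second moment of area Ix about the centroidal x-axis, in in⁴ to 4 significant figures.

Decompose the section into non-overlapping parts with the origin at the bottom-left of its bounding rectangle.
Bottom flange: 7.6 × 0.9, A = 6.84 in², y = 0.45 in, Ī = 0.4617 in⁴.
Web: 0.4 × 14.4, A = 5.76 in², y = 8.1 in, Ī = 99.5328 in⁴.
Top flange: 7.6 × 0.9, A = 6.84 in², y = 15.75 in, Ī = 0.4617 in⁴.
By symmetry the centroid is at mid-height, ȳ = 8.1 in.
Transfer each piece to the centroidal x-axis using Ī + A·d² with d = y − 8.1:
  bottom flange: d = -7.65 in → contributes +400.756 in⁴
  web: d = 0 in → contributes +99.5328 in⁴
  top flange: d = 7.65 in → contributes +400.756 in⁴
Total I = 901.044 in⁴.

Ix ≈ 901.0 in⁴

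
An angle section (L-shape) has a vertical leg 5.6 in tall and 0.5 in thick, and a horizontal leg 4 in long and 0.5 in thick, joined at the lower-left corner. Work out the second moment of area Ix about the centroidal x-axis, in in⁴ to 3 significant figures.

Ix ≈ 14.4 in⁴

Treat the section as a set of non-overlapping primitives; coordinates are from the bounding-box lower-left.
Vertical leg: 0.5 × 5.6, A = 2.8 in², y = 2.8 in, Ī = 7.3173 in⁴.
Horizontal leg (remainder): 3.5 × 0.5, A = 1.75 in², y = 0.25 in, Ī = 0.036458 in⁴.
Centroid: ȳ = ΣA·y / ΣA = 1.8192 in.
Transfer each piece to the centroidal x-axis using Ī + A·d² with d = y − 1.8192:
  vertical leg: d = 0.98077 in → contributes +10.011 in⁴
  horizontal leg (remainder): d = -1.5692 in → contributes +4.3458 in⁴
Total I = 14.356 in⁴.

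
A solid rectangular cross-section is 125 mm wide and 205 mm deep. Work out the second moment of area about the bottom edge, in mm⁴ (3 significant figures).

The section: 125 × 205, A = 25 625 mm², y = 102.5 mm, Ī = 89 740 885 mm⁴.
Transfer it to a horizontal axis along the bottom face using Ī + A·d² with d = y − 0:
  the section: d = 102.5 mm → contributes +358 963 542 mm⁴
Total I = 358 963 542 mm⁴.

I_base ≈ 3.59 × 10⁸ mm⁴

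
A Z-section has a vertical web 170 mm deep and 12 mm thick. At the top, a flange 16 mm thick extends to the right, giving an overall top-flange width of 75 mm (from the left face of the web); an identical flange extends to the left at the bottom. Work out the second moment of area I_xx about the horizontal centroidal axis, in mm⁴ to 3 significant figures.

Decompose the section into non-overlapping parts with the origin at the bottom-left of its bounding rectangle.
Web: 12 × 170, A = 2 040 mm², y = 85 mm, Ī = 4 913 000 mm⁴.
Top flange (beyond web): 63 × 16, A = 1 008 mm², y = 162 mm, Ī = 21 504 mm⁴.
Bottom flange (beyond web): 63 × 16, A = 1 008 mm², y = 8 mm, Ī = 21 504 mm⁴.
Centroid: ȳ = ΣA·y / ΣA = 85 mm.
Transfer each piece to the horizontal centroidal axis using Ī + A·d² with d = y − 85:
  web: d = 0 mm → contributes +4 913 000 mm⁴
  top flange (beyond web): d = 77 mm → contributes +5 997 936 mm⁴
  bottom flange (beyond web): d = -77 mm → contributes +5 997 936 mm⁴
Total I = 16 908 872 mm⁴.

I_xx ≈ 1.69 × 10⁷ mm⁴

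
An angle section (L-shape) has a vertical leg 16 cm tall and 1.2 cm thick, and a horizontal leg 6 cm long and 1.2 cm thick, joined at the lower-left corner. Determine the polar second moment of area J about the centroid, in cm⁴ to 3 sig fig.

Break the section into simple shapes (no overlaps), measuring from the bottom-left corner of the bounding box.
Vertical leg: 1.2 × 16, A = 19.2 cm², y = 8 cm, Ī = 409.6 cm⁴.
Horizontal leg (remainder): 4.8 × 1.2, A = 5.76 cm², y = 0.6 cm, Ī = 0.6912 cm⁴.
Centroid: ȳ = ΣA·y / ΣA = 6.2923 cm.
Transfer each piece to the centroidal x-axis using Ī + A·d² with d = y − 6.2923:
  vertical leg: d = 1.7077 cm → contributes +465.59 cm⁴
  horizontal leg (remainder): d = -5.6923 cm → contributes +187.33 cm⁴
Total I = 652.92 cm⁴.
For the y-axis: x̄ = 1.2923 cm.
Repeating about the centroidal y-axis gives I_y = 53.24 cm⁴.
Polar second moment: J = I_x + I_y = 706.16 cm⁴.

J ≈ 706 cm⁴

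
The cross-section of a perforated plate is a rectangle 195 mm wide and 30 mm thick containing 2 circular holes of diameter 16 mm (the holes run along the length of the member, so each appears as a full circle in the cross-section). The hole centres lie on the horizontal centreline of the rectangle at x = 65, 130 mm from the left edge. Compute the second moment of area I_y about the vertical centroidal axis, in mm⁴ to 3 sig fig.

I_y ≈ 1.81 × 10⁷ mm⁴

Split into non-overlapping primitives; take the origin at the lower-left of the bounding box.
Plate: 195 × 30, A = 5 850 mm², x = 97.5 mm, Ī = 18 537 188 mm⁴.
Hole 1 (subtracted): ⌀16, A = 201.06 mm², x = 65 mm, Ī = 3 217 mm⁴.
Hole 2 (subtracted): ⌀16, A = 201.06 mm², x = 130 mm, Ī = 3 217 mm⁴.
By symmetry the centroid is at mid-width, x̄ = 97.5 mm.
Transfer each piece to the vertical centroidal axis using Ī + A·d² with d = x − 97.5:
  plate: d = 0 mm → contributes +18 537 188 mm⁴
  hole 1: d = -32.5 mm → contributes −215 589 mm⁴
  hole 2: d = 32.5 mm → contributes −215 589 mm⁴
Total I = 18 106 010 mm⁴.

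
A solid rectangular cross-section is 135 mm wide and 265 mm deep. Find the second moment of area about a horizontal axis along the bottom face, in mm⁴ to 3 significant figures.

The section: 135 × 265, A = 35 775 mm², y = 132.5 mm, Ī = 209 358 281 mm⁴.
Transfer it to a horizontal axis along the bottom face using Ī + A·d² with d = y − 0:
  the section: d = 132.5 mm → contributes +837 433 125 mm⁴
Total I = 837 433 125 mm⁴.

I_base ≈ 8.37 × 10⁸ mm⁴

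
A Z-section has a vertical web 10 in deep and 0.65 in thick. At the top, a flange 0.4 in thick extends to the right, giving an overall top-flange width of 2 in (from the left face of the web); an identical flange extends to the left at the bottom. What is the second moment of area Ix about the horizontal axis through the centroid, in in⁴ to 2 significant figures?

Break the section into simple shapes (no overlaps), measuring from the bottom-left corner of the bounding box.
Web: 0.65 × 10, A = 6.5 in², y = 5 in, Ī = 54.17 in⁴.
Top flange (beyond web): 1.35 × 0.4, A = 0.54 in², y = 9.8 in, Ī = 0.0072 in⁴.
Bottom flange (beyond web): 1.35 × 0.4, A = 0.54 in², y = 0.2 in, Ī = 0.0072 in⁴.
Centroid: ȳ = ΣA·y / ΣA = 5 in.
Transfer each piece to the horizontal axis through the centroid using Ī + A·d² with d = y − 5:
  web: d = 0 in → contributes +54.17 in⁴
  top flange (beyond web): d = 4.8 in → contributes +12.45 in⁴
  bottom flange (beyond web): d = -4.8 in → contributes +12.45 in⁴
Total I = 79.06 in⁴.

Ix ≈ 79 in⁴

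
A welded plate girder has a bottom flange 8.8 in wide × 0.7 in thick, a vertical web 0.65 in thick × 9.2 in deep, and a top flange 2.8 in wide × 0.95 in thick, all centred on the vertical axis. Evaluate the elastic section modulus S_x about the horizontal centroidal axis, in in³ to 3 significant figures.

Treat the section as a set of non-overlapping primitives; coordinates are from the bounding-box lower-left.
Bottom plate: 8.8 × 0.7, A = 6.16 in², y = 0.35 in, Ī = 0.25153 in⁴.
Web plate: 0.65 × 9.2, A = 5.98 in², y = 5.3 in, Ī = 42.179 in⁴.
Top plate: 2.8 × 0.95, A = 2.66 in², y = 10.375 in, Ī = 0.20005 in⁴.
Centroid: ȳ = ΣA·y / ΣA = 4.1519 in.
Transfer each piece to the horizontal centroidal axis using Ī + A·d² with d = y − 4.1519:
  bottom plate: d = -3.8019 in → contributes +89.289 in⁴
  web plate: d = 1.1481 in → contributes +50.062 in⁴
  top plate: d = 6.2231 in → contributes +103.22 in⁴
Total I = 242.57 in⁴.
Extreme fibre distance c = 6.6981 in; S = I/c = 36.214 in³.

S_x ≈ 36.2 in³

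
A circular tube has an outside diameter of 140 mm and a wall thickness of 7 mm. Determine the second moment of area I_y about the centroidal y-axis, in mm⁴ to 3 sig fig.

Treat the section as a set of non-overlapping primitives; coordinates are from the bounding-box lower-left.
Outer circle: ⌀140, A = 15 394 mm², x = 70 mm, Ī = 18 857 410 mm⁴.
Bore (subtracted): ⌀126, A = 12 469 mm², x = 70 mm, Ī = 12 372 347 mm⁴.
By symmetry the centroid is at mid-width, x̄ = 70 mm.
All pieces are centred on the centroidal y-axis, so I = ΣĪ (holes subtracted) = 6 485 063 mm⁴.

I_y ≈ 6.49 × 10⁶ mm⁴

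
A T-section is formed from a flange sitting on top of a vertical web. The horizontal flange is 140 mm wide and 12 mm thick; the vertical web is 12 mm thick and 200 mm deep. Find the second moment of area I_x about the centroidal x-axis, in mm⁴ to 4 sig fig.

I_x ≈ 1.912 × 10⁷ mm⁴

Decompose the section into non-overlapping parts with the origin at the bottom-left of its bounding rectangle.
Flange: 140 × 12, A = 1 680 mm², y = 206 mm, Ī = 20 160 mm⁴.
Web: 12 × 200, A = 2 400 mm², y = 100 mm, Ī = 8 000 000 mm⁴.
Centroid: ȳ = ΣA·y / ΣA = 143.647 mm.
Transfer each piece to the centroidal x-axis using Ī + A·d² with d = y − 143.647:
  flange: d = 62.3529 mm → contributes +6 551 814 mm⁴
  web: d = -43.6471 mm → contributes +12 572 158 mm⁴
Total I = 19 123 972 mm⁴.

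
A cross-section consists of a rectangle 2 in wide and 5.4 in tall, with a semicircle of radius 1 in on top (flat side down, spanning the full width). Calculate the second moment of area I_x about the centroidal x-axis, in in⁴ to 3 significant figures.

I_x ≈ 39.7 in⁴

Break the section into simple shapes (no overlaps), measuring from the bottom-left corner of the bounding box.
Rectangular body: 2 × 5.4, A = 10.8 in², y = 2.7 in, Ī = 26.244 in⁴.
Semicircular cap: semicircle r = 1, A = 1.5708 in², y = 5.8244 in, Ī = 0.10976 in⁴.
Centroid: ȳ = ΣA·y / ΣA = 3.0967 in.
Transfer each piece to the centroidal x-axis using Ī + A·d² with d = y − 3.0967:
  rectangular body: d = -0.39673 in → contributes +27.944 in⁴
  semicircular cap: d = 2.7277 in → contributes +11.797 in⁴
Total I = 39.741 in⁴.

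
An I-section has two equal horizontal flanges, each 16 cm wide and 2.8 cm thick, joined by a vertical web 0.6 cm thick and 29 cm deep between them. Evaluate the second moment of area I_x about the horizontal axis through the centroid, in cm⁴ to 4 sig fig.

Decompose the section into non-overlapping parts with the origin at the bottom-left of its bounding rectangle.
Bottom flange: 16 × 2.8, A = 44.8 cm², y = 1.4 cm, Ī = 29.2693 cm⁴.
Web: 0.6 × 29, A = 17.4 cm², y = 17.3 cm, Ī = 1219.45 cm⁴.
Top flange: 16 × 2.8, A = 44.8 cm², y = 33.2 cm, Ī = 29.2693 cm⁴.
By symmetry the centroid is at mid-height, ȳ = 17.3 cm.
Transfer each piece to the horizontal axis through the centroid using Ī + A·d² with d = y − 17.3:
  bottom flange: d = -15.9 cm → contributes +11355.2 cm⁴
  web: d = 0 cm → contributes +1219.45 cm⁴
  top flange: d = 15.9 cm → contributes +11355.2 cm⁴
Total I = 23929.8 cm⁴.

I_x ≈ 2.393 × 10⁴ cm⁴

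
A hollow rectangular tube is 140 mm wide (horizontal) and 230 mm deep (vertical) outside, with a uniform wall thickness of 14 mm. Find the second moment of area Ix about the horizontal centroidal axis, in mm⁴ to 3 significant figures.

Break the section into simple shapes (no overlaps), measuring from the bottom-left corner of the bounding box.
Outer rectangle: 140 × 230, A = 32 200 mm², y = 115 mm, Ī = 141 948 333 mm⁴.
Inner void (subtracted): 112 × 202, A = 22 624 mm², y = 115 mm, Ī = 76 929 141 mm⁴.
By symmetry the centroid is at mid-height, ȳ = 115 mm.
All pieces are centred on the horizontal centroidal axis, so I = ΣĪ (holes subtracted) = 65 019 192 mm⁴.

Ix ≈ 6.50 × 10⁷ mm⁴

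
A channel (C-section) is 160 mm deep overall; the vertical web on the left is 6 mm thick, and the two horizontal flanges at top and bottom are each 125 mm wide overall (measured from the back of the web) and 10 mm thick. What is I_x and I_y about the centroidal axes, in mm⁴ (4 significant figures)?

I_x ≈ 1.546 × 10⁷ mm⁴, I_y ≈ 5.484 × 10⁶ mm⁴

Decompose the section into non-overlapping parts with the origin at the bottom-left of its bounding rectangle.
Web: 6 × 160, A = 960 mm², y = 80 mm, Ī = 2 048 000 mm⁴.
Top flange (beyond web): 119 × 10, A = 1 190 mm², y = 155 mm, Ī = 9916.67 mm⁴.
Bottom flange (beyond web): 119 × 10, A = 1 190 mm², y = 5 mm, Ī = 9916.67 mm⁴.
By symmetry the centroid is at mid-height, ȳ = 80 mm.
Transfer each piece to the centroidal x-axis using Ī + A·d² with d = y − 80:
  web: d = 0 mm → contributes +2 048 000 mm⁴
  top flange (beyond web): d = 75 mm → contributes +6 703 667 mm⁴
  bottom flange (beyond web): d = -75 mm → contributes +6 703 667 mm⁴
Total I = 15 455 333 mm⁴.
For the y-axis: x̄ = 47.5359 mm.
Repeating about the centroidal y-axis gives I_y = 5 483 634 mm⁴.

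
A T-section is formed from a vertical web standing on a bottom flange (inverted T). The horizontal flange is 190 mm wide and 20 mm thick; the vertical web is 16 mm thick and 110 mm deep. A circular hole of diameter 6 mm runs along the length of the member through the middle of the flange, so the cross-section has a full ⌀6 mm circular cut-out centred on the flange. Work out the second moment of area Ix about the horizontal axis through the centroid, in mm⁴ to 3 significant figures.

Ix ≈ 6.97 × 10⁶ mm⁴

Break the section into simple shapes (no overlaps), measuring from the bottom-left corner of the bounding box.
Flange: 190 × 20, A = 3 800 mm², y = 10 mm, Ī = 126 667 mm⁴.
Web: 16 × 110, A = 1 760 mm², y = 75 mm, Ī = 1 774 667 mm⁴.
Hole (subtracted): ⌀6, A = 28.274 mm², y = 10 mm, Ī = 63.617 mm⁴.
Centroid: ȳ = ΣA·y / ΣA = 30.681 mm.
Transfer each piece to the horizontal axis through the centroid using Ī + A·d² with d = y − 30.681:
  flange: d = -20.681 mm → contributes +1 751 895 mm⁴
  web: d = 44.319 mm → contributes +5 231 658 mm⁴
  hole: d = -20.681 mm → contributes −12 156 mm⁴
Total I = 6 971 397 mm⁴.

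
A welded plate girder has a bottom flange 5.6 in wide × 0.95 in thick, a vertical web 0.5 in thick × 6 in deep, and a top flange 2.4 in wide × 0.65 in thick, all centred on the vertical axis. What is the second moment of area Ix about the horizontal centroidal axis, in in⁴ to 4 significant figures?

Ix ≈ 73.04 in⁴

Decompose the section into non-overlapping parts with the origin at the bottom-left of its bounding rectangle.
Bottom plate: 5.6 × 0.95, A = 5.32 in², y = 0.475 in, Ī = 0.400108 in⁴.
Web plate: 0.5 × 6, A = 3 in², y = 3.95 in, Ī = 9 in⁴.
Top plate: 2.4 × 0.65, A = 1.56 in², y = 7.275 in, Ī = 0.054925 in⁴.
Centroid: ȳ = ΣA·y / ΣA = 2.60385 in.
Transfer each piece to the horizontal centroidal axis using Ī + A·d² with d = y − 2.60385:
  bottom plate: d = -2.12885 in → contributes +24.5103 in⁴
  web plate: d = 1.34615 in → contributes +14.4364 in⁴
  top plate: d = 4.67115 in → contributes +34.0936 in⁴
Total I = 73.0403 in⁴.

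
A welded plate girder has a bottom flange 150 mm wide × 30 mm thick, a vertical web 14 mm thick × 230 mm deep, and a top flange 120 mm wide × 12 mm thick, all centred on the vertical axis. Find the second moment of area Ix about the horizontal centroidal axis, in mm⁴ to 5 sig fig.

Ix ≈ 9.3263 × 10⁷ mm⁴

Split into non-overlapping primitives; take the origin at the lower-left of the bounding box.
Bottom plate: 150 × 30, A = 4 500 mm², y = 15 mm, Ī = 337 500 mm⁴.
Web plate: 14 × 230, A = 3 220 mm², y = 145 mm, Ī = 14 194 833 mm⁴.
Top plate: 120 × 12, A = 1 440 mm², y = 266 mm, Ī = 17 280 mm⁴.
Centroid: ȳ = ΣA·y / ΣA = 100.1572 mm.
Transfer each piece to the horizontal centroidal axis using Ī + A·d² with d = y − 100.1572:
  bottom plate: d = -85.15721 mm → contributes +32 970 373 mm⁴
  web plate: d = 44.84279 mm → contributes +20 669 855 mm⁴
  top plate: d = 165.8428 mm → contributes +39 622 799 mm⁴
Total I = 93 263 027 mm⁴.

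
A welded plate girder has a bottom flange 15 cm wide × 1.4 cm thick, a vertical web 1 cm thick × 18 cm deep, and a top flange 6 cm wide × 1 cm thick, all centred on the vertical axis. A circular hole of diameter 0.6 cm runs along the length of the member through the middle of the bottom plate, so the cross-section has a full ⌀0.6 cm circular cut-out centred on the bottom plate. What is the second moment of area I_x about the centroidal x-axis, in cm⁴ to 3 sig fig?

Split into non-overlapping primitives; take the origin at the lower-left of the bounding box.
Bottom plate: 15 × 1.4, A = 21 cm², y = 0.7 cm, Ī = 3.43 cm⁴.
Web plate: 1 × 18, A = 18 cm², y = 10.4 cm, Ī = 486 cm⁴.
Top plate: 6 × 1, A = 6 cm², y = 19.9 cm, Ī = 0.5 cm⁴.
Hole (subtracted): ⌀0.6, A = 0.28274 cm², y = 0.7 cm, Ī = 0.0063617 cm⁴.
Centroid: ȳ = ΣA·y / ΣA = 7.1807 cm.
Transfer each piece to the centroidal x-axis using Ī + A·d² with d = y − 7.1807:
  bottom plate: d = -6.4807 cm → contributes +885.42 cm⁴
  web plate: d = 3.2193 cm → contributes +672.55 cm⁴
  top plate: d = 12.719 cm → contributes +971.18 cm⁴
  hole: d = -6.4807 cm → contributes −11.882 cm⁴
Total I = 2517.3 cm⁴.

I_x ≈ 2520 cm⁴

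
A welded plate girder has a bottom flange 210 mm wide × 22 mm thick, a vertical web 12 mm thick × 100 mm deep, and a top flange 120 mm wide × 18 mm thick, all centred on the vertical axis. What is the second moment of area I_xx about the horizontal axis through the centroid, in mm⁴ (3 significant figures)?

I_xx ≈ 2.30 × 10⁷ mm⁴

Decompose the section into non-overlapping parts with the origin at the bottom-left of its bounding rectangle.
Bottom plate: 210 × 22, A = 4 620 mm², y = 11 mm, Ī = 186 340 mm⁴.
Web plate: 12 × 100, A = 1 200 mm², y = 72 mm, Ī = 1 000 000 mm⁴.
Top plate: 120 × 18, A = 2 160 mm², y = 131 mm, Ī = 58 320 mm⁴.
Centroid: ȳ = ΣA·y / ΣA = 52.654 mm.
Transfer each piece to the horizontal axis through the centroid using Ī + A·d² with d = y − 52.654:
  bottom plate: d = -41.654 mm → contributes +8 202 349 mm⁴
  web plate: d = 19.346 mm → contributes +1 449 115 mm⁴
  top plate: d = 78.346 mm → contributes +13 316 561 mm⁴
Total I = 22 968 025 mm⁴.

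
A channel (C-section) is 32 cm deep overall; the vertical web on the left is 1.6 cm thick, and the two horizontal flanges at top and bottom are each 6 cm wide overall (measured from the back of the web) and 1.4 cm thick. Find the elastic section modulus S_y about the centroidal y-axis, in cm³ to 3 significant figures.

Split into non-overlapping primitives; take the origin at the lower-left of the bounding box.
Web: 1.6 × 32, A = 51.2 cm², x = 0.8 cm, Ī = 10.923 cm⁴.
Top flange (beyond web): 4.4 × 1.4, A = 6.16 cm², x = 3.8 cm, Ī = 9.9381 cm⁴.
Bottom flange (beyond web): 4.4 × 1.4, A = 6.16 cm², x = 3.8 cm, Ī = 9.9381 cm⁴.
Centroid: x̄ = ΣA·x / ΣA = 1.3819 cm.
Transfer each piece to the centroidal y-axis using Ī + A·d² with d = x − 1.3819:
  web: d = -0.58186 cm → contributes +28.257 cm⁴
  top flange (beyond web): d = 2.4181 cm → contributes +45.958 cm⁴
  bottom flange (beyond web): d = 2.4181 cm → contributes +45.958 cm⁴
Total I = 120.17 cm⁴.
Extreme fibre distance c = 4.6181 cm; S = I/c = 26.022 cm³.

S_y ≈ 26.0 cm³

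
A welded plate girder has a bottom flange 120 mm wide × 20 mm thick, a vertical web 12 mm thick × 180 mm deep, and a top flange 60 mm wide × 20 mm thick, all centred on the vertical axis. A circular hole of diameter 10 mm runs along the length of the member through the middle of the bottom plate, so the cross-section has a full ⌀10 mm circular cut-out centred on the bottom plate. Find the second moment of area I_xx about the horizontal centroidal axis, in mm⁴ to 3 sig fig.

I_xx ≈ 3.90 × 10⁷ mm⁴

Split into non-overlapping primitives; take the origin at the lower-left of the bounding box.
Bottom plate: 120 × 20, A = 2 400 mm², y = 10 mm, Ī = 80 000 mm⁴.
Web plate: 12 × 180, A = 2 160 mm², y = 110 mm, Ī = 5 832 000 mm⁴.
Top plate: 60 × 20, A = 1 200 mm², y = 210 mm, Ī = 40 000 mm⁴.
Hole (subtracted): ⌀10, A = 78.54 mm², y = 10 mm, Ī = 490.87 mm⁴.
Centroid: ȳ = ΣA·y / ΣA = 90.261 mm.
Transfer each piece to the horizontal centroidal axis using Ī + A·d² with d = y − 90.261:
  bottom plate: d = -80.261 mm → contributes +15 540 409 mm⁴
  web plate: d = 19.739 mm → contributes +6 673 592 mm⁴
  top plate: d = 119.74 mm → contributes +17 244 897 mm⁴
  hole: d = -80.261 mm → contributes −506 432 mm⁴
Total I = 38 952 467 mm⁴.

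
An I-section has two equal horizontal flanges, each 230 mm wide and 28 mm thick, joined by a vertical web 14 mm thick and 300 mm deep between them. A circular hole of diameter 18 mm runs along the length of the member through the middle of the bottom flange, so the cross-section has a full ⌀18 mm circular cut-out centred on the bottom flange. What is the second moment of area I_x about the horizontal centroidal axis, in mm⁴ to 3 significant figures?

Treat the section as a set of non-overlapping primitives; coordinates are from the bounding-box lower-left.
Bottom flange: 230 × 28, A = 6 440 mm², y = 14 mm, Ī = 420 747 mm⁴.
Web: 14 × 300, A = 4 200 mm², y = 178 mm, Ī = 31 500 000 mm⁴.
Top flange: 230 × 28, A = 6 440 mm², y = 342 mm, Ī = 420 747 mm⁴.
Hole (subtracted): ⌀18, A = 254.47 mm², y = 14 mm, Ī = 5 153 mm⁴.
Centroid: ȳ = ΣA·y / ΣA = 180.48 mm.
Transfer each piece to the horizontal centroidal axis using Ī + A·d² with d = y − 180.48:
  bottom flange: d = -166.48 mm → contributes +178 909 863 mm⁴
  web: d = -2.4803 mm → contributes +31 525 839 mm⁴
  top flange: d = 161.52 mm → contributes +168 431 349 mm⁴
  hole: d = -166.48 mm → contributes −7 057 940 mm⁴
Total I = 371 809 110 mm⁴.

I_x ≈ 3.72 × 10⁸ mm⁴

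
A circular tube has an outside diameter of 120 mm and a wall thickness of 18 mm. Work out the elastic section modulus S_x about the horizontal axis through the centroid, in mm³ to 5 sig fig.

Decompose the section into non-overlapping parts with the origin at the bottom-left of its bounding rectangle.
Outer circle: ⌀120, A = 11309.73 mm², y = 60 mm, Ī = 10 178 760 mm⁴.
Bore (subtracted): ⌀84, A = 5541.769 mm², y = 60 mm, Ī = 2 443 920 mm⁴.
By symmetry the centroid is at mid-height, ȳ = 60 mm.
All pieces are centred on the horizontal axis through the centroid, so I = ΣĪ (holes subtracted) = 7 734 840 mm⁴.
Extreme fibre distance c = 60 mm; S = I/c = 128 914 mm³.

S_x ≈ 1.2891 × 10⁵ mm³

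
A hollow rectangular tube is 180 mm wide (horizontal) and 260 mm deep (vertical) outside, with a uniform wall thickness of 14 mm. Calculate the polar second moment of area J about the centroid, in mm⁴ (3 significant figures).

J ≈ 1.64 × 10⁸ mm⁴

Decompose the section into non-overlapping parts with the origin at the bottom-left of its bounding rectangle.
Outer rectangle: 180 × 260, A = 46 800 mm², y = 130 mm, Ī = 263 640 000 mm⁴.
Inner void (subtracted): 152 × 232, A = 35 264 mm², y = 130 mm, Ī = 158 170 795 mm⁴.
By symmetry the centroid is at mid-height, ȳ = 130 mm.
All pieces are centred on the centroidal x-axis, so I = ΣĪ (holes subtracted) = 105 469 205 mm⁴.
Repeating about the centroidal y-axis gives I_y = 58 465 045 mm⁴.
Polar second moment: J = I_x + I_y = 163 934 251 mm⁴.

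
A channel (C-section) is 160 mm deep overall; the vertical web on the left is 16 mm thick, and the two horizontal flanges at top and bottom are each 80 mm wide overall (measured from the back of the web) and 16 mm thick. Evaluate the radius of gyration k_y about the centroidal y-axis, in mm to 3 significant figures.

k_y ≈ 23.6 mm

Treat the section as a set of non-overlapping primitives; coordinates are from the bounding-box lower-left.
Web: 16 × 160, A = 2 560 mm², x = 8 mm, Ī = 54 613 mm⁴.
Top flange (beyond web): 64 × 16, A = 1 024 mm², x = 48 mm, Ī = 349 525 mm⁴.
Bottom flange (beyond web): 64 × 16, A = 1 024 mm², x = 48 mm, Ī = 349 525 mm⁴.
Centroid: x̄ = ΣA·x / ΣA = 25.778 mm.
Transfer each piece to the centroidal y-axis using Ī + A·d² with d = x − 25.778:
  web: d = -17.778 mm → contributes +863 700 mm⁴
  top flange (beyond web): d = 22.222 mm → contributes +855 204 mm⁴
  bottom flange (beyond web): d = 22.222 mm → contributes +855 204 mm⁴
Total I = 2 574 108 mm⁴.
Radius of gyration: k = √(I/A) = √(2 574 108 / 4 608) = 23.635 mm.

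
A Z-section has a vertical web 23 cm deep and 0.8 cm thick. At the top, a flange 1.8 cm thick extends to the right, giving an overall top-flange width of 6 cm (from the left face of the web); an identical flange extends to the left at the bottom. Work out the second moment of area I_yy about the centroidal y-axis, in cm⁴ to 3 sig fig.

I_yy ≈ 212 cm⁴

Break the section into simple shapes (no overlaps), measuring from the bottom-left corner of the bounding box.
Web: 0.8 × 23, A = 18.4 cm², x = 5.6 cm, Ī = 0.98133 cm⁴.
Top flange (beyond web): 5.2 × 1.8, A = 9.36 cm², x = 8.6 cm, Ī = 21.091 cm⁴.
Bottom flange (beyond web): 5.2 × 1.8, A = 9.36 cm², x = 2.6 cm, Ī = 21.091 cm⁴.
Centroid: x̄ = ΣA·x / ΣA = 5.6 cm.
Transfer each piece to the centroidal y-axis using Ī + A·d² with d = x − 5.6:
  web: d = 0 cm → contributes +0.98133 cm⁴
  top flange (beyond web): d = 3 cm → contributes +105.33 cm⁴
  bottom flange (beyond web): d = -3 cm → contributes +105.33 cm⁴
Total I = 211.64 cm⁴.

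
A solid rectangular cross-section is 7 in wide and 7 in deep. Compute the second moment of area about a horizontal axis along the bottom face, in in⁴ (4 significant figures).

The section: 7 × 7, A = 49 in², y = 3.5 in, Ī = 200.083 in⁴.
Transfer it to a horizontal axis along the bottom face using Ī + A·d² with d = y − 0:
  the section: d = 3.5 in → contributes +800.333 in⁴
Total I = 800.333 in⁴.

I_base ≈ 800.3 in⁴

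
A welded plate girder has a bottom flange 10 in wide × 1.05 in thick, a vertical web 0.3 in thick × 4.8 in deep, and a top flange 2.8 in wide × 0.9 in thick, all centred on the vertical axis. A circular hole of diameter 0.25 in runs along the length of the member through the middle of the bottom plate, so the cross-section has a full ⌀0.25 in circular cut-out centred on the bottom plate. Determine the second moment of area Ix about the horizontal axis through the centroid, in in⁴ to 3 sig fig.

Split into non-overlapping primitives; take the origin at the lower-left of the bounding box.
Bottom plate: 10 × 1.05, A = 10.5 in², y = 0.525 in, Ī = 0.96469 in⁴.
Web plate: 0.3 × 4.8, A = 1.44 in², y = 3.45 in, Ī = 2.7648 in⁴.
Top plate: 2.8 × 0.9, A = 2.52 in², y = 6.3 in, Ī = 0.1701 in⁴.
Hole (subtracted): ⌀0.25, A = 0.049087 in², y = 0.525 in, Ī = 0.00019175 in⁴.
Centroid: ȳ = ΣA·y / ΣA = 1.8271 in.
Transfer each piece to the horizontal axis through the centroid using Ī + A·d² with d = y − 1.8271:
  bottom plate: d = -1.3021 in → contributes +18.768 in⁴
  web plate: d = 1.6229 in → contributes +6.5573 in⁴
  top plate: d = 4.4729 in → contributes +50.586 in⁴
  hole: d = -1.3021 in → contributes −0.083423 in⁴
Total I = 75.828 in⁴.

Ix ≈ 75.8 in⁴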